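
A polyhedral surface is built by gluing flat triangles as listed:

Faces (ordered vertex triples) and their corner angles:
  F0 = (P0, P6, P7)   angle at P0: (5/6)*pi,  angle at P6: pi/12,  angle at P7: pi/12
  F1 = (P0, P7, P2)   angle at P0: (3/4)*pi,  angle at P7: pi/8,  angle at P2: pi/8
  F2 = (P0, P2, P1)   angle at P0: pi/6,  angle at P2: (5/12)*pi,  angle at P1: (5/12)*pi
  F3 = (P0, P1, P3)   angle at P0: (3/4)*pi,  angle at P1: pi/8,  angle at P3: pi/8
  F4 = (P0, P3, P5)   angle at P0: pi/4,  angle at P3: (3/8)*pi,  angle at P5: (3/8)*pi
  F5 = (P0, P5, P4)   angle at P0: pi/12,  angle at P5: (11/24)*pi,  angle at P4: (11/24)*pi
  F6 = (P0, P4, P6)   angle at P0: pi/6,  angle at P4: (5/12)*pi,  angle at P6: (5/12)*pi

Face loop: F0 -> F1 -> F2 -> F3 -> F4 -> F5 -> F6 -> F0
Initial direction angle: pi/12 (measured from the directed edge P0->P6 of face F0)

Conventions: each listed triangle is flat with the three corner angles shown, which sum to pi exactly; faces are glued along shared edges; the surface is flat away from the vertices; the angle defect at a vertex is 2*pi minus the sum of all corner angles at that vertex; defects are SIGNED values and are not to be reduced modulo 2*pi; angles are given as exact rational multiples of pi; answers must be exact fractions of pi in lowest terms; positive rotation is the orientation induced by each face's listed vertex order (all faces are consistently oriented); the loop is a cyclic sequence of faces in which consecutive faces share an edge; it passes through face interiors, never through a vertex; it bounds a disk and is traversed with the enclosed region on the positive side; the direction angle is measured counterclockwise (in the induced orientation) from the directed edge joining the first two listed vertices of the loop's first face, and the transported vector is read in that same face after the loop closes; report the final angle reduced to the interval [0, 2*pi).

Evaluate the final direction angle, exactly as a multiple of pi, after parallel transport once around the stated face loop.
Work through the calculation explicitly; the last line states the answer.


enclosed vertex P0: corner angles sum to 3*pi, defect = 2*pi - 3*pi = -pi
the final direction is the initial angle plus the enclosed defects, taken mod 2*pi in the induced orientation
final angle = pi/12 - pi = (13/12)*pi (mod 2*pi)

Answer: final direction angle = (13/12)*pi


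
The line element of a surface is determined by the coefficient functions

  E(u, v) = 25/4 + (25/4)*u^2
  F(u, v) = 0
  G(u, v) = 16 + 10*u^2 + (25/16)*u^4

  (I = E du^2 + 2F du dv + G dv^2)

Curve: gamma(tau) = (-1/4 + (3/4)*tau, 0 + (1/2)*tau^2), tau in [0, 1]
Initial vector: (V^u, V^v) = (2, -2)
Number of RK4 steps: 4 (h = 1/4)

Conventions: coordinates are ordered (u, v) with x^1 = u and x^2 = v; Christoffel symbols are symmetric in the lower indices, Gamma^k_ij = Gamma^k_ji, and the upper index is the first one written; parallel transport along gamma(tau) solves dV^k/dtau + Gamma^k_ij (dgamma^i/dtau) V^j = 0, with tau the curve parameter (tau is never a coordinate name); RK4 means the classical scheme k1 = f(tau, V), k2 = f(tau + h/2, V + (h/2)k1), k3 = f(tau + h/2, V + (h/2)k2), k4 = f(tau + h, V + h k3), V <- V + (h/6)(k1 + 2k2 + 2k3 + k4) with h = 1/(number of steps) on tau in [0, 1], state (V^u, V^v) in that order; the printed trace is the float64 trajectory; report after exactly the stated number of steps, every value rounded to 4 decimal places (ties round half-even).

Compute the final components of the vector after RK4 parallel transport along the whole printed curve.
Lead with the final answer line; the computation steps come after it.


Answer: V^u = 1.4906, V^v = -2.0179

gamma'(tau) = (3/4, tau); f(tau, V)^k = -Gamma^k_ij(gamma(tau)) gamma'^i(tau) V^j; h = 1/4; intermediate values shown to 6 dp
curve data and Christoffel symbols at the stage parameters:
  tau = 0.000000: gamma = (-0.250000, 0.000000), gamma' = (0.750000, 0.000000); Gamma_uuu = -0.235294, Gamma_uuv = 0.000000, Gamma_uvv = 0.383824, Gamma_vuu = 0.000000, Gamma_vuv = -0.153257, Gamma_vvv = 0.000000
  tau = 0.125000: gamma = (-0.156250, 0.007812), gamma' = (0.750000, 0.125000); Gamma_uuu = -0.152526, Gamma_uuv = 0.000000, Gamma_uvv = 0.245904, Gamma_vuu = 0.000000, Gamma_vuv = -0.096917, Gamma_vvv = 0.000000
  tau = 0.250000: gamma = (-0.062500, 0.031250), gamma' = (0.750000, 0.250000); Gamma_uuu = -0.062257, Gamma_uuv = 0.000000, Gamma_uvv = 0.099732, Gamma_vuu = 0.000000, Gamma_vuv = -0.039015, Gamma_vvv = 0.000000
  tau = 0.375000: gamma = (0.031250, 0.070312), gamma' = (0.750000, 0.375000); Gamma_uuu = 0.031220, Gamma_uuv = 0.000000, Gamma_uvv = -0.049966, Gamma_vuu = 0.000000, Gamma_vuv = 0.019525, Gamma_vvv = 0.000000
  tau = 0.500000: gamma = (0.125000, 0.125000), gamma' = (0.750000, 0.500000); Gamma_uuu = 0.123077, Gamma_uuv = 0.000000, Gamma_uvv = -0.197885, Gamma_vuu = 0.000000, Gamma_vuv = 0.077745, Gamma_vvv = 0.000000
  tau = 0.625000: gamma = (0.218750, 0.195312), gamma' = (0.750000, 0.625000); Gamma_uuu = 0.208760, Gamma_uuv = 0.000000, Gamma_uvv = -0.339012, Gamma_vuu = 0.000000, Gamma_vuv = 0.134704, Gamma_vvv = 0.000000
  tau = 0.750000: gamma = (0.312500, 0.281250), gamma' = (0.750000, 0.750000); Gamma_uuu = 0.284698, Gamma_uuv = 0.000000, Gamma_uvv = -0.469417, Gamma_vuu = 0.000000, Gamma_vuv = 0.189529, Gamma_vvv = 0.000000
  tau = 0.875000: gamma = (0.406250, 0.382812), gamma' = (0.750000, 0.875000); Gamma_uuu = 0.348701, Gamma_uuv = 0.000000, Gamma_uvv = -0.586696, Gamma_vuu = 0.000000, Gamma_vuv = 0.241453, Gamma_vvv = 0.000000
  tau = 1.000000: gamma = (0.500000, 0.500000), gamma' = (0.750000, 1.000000); Gamma_uuu = 0.400000, Gamma_uuv = 0.000000, Gamma_uvv = -0.690000, Gamma_vuu = 0.000000, Gamma_vuv = 0.289855, Gamma_vvv = 0.000000
step 0: V^u = 2.0000, V^v = -2.0000
step 1: k1 = (0.352941, -0.229885), k2 = (0.296195, -0.122700), k3 = (0.294972, -0.121812), k4 = (0.147454, -0.039187); V <- V + (h/6)(k1 + 2k2 + 2k3 + k4): V^u = 2.0701, V^v = -2.0316
step 2: k1 = (0.147313, -0.039255), k2 = (-0.087061, 0.014530), k3 = (-0.086249, 0.014646), k4 = (-0.389745, 0.038614); V <- V + (h/6)(k1 + 2k2 + 2k3 + k4): V^u = 2.0456, V^v = -2.0292
step 3: k1 = (-0.389594, 0.038803), k2 = (-0.741571, 0.036398), k3 = (-0.734746, 0.040132), k4 = (-1.108423, 0.022355); V <- V + (h/6)(k1 + 2k2 + 2k3 + k4): V^u = 1.8601, V^v = -2.0203
step 4: k1 = (-1.108438, 0.022762), k2 = (-1.485891, 0.001614), k3 = (-1.474909, 0.012061), k4 = (-1.839317, 0.006241); V <- V + (h/6)(k1 + 2k2 + 2k3 + k4): V^u = 1.4906, V^v = -2.0179


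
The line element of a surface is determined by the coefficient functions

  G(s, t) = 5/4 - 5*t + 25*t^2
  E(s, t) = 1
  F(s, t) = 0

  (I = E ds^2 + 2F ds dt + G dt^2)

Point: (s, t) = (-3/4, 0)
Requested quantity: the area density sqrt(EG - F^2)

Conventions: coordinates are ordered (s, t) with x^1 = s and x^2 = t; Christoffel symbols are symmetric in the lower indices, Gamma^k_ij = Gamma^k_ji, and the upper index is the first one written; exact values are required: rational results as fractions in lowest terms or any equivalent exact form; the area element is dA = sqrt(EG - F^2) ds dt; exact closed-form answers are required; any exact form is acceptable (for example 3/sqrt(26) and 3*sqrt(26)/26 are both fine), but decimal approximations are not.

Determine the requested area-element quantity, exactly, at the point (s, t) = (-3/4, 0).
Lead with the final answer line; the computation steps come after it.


Answer: sqrt(EG - F^2) = sqrt(5)/2

E = 1, F = 0, G = 5/4; EG - F^2 = 5/4


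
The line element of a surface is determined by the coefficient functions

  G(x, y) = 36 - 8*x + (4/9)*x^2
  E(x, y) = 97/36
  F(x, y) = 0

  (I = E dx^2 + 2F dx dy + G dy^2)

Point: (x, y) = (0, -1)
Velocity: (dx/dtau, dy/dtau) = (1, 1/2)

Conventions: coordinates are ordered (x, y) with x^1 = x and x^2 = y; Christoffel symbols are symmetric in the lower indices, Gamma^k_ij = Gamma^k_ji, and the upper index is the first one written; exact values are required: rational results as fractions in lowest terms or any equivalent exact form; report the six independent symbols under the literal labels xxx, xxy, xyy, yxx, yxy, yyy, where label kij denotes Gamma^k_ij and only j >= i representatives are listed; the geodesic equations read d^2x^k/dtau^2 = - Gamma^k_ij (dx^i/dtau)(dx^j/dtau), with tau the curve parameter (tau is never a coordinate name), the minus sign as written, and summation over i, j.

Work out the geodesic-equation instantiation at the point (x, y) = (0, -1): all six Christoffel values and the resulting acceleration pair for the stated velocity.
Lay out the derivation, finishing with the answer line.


E = 97/36, F = 0, G = 36 at the point
E_x = 0, E_y = 0, F_x = 0, F_y = 0, G_x = -8, G_y = 0
EG - F^2 = 97;  g^inv = (1/97) * [[36, 0], [0, 97/36]]
first-kind symbols [ij,l] = (1/2)(d_i g_jl + d_j g_il - d_l g_ij): [xx,x] = E_x/2 = 0, [xx,y] = F_x - E_y/2 = 0, [xy,x] = E_y/2 = 0, [xy,y] = G_x/2 = -4, [yy,x] = F_y - G_x/2 = 4, [yy,y] = G_y/2 = 0
Gamma^x_ij = (G*[ij,x] - F*[ij,y])/(EG - F^2), Gamma^y_ij = (E*[ij,y] - F*[ij,x])/(EG - F^2)
Gamma_xxx = 0, Gamma_xxy = 0, Gamma_xyy = 144/97, Gamma_yxx = 0, Gamma_yxy = -1/9, Gamma_yyy = 0
d^2x/dtau^2 = -(Gamma_xxx*(1)^2 + 2*Gamma_xxy*(1)*(1/2) + Gamma_xyy*(1/2)^2) = -36/97
d^2y/dtau^2 = -(Gamma_yxx*(1)^2 + 2*Gamma_yxy*(1)*(1/2) + Gamma_yyy*(1/2)^2) = 1/9

Answer: Gamma_xxx = 0, Gamma_xxy = 0, Gamma_xyy = 144/97, Gamma_yxx = 0, Gamma_yxy = -1/9, Gamma_yyy = 0; accelerations (d^2x/dtau^2, d^2y/dtau^2) = (-36/97, 1/9)


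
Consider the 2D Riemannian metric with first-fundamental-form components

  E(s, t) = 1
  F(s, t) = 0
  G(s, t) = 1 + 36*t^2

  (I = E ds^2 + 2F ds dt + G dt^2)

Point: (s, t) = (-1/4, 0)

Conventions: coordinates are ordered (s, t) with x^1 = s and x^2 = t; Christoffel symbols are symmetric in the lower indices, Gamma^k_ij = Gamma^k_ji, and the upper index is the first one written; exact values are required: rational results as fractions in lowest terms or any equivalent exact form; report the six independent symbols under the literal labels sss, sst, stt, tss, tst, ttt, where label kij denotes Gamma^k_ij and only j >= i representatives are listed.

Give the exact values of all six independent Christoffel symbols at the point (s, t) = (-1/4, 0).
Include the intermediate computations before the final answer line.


E = 1, F = 0, G = 1 at the point
E_s = 0, E_t = 0, F_s = 0, F_t = 0, G_s = 0, G_t = 0
EG - F^2 = 1;  g^inv = (1) * [[1, 0], [0, 1]]
first-kind symbols [ij,l] = (1/2)(d_i g_jl + d_j g_il - d_l g_ij): [ss,s] = E_s/2 = 0, [ss,t] = F_s - E_t/2 = 0, [st,s] = E_t/2 = 0, [st,t] = G_s/2 = 0, [tt,s] = F_t - G_s/2 = 0, [tt,t] = G_t/2 = 0
Gamma^s_ij = (G*[ij,s] - F*[ij,t])/(EG - F^2), Gamma^t_ij = (E*[ij,t] - F*[ij,s])/(EG - F^2)

Answer: Gamma_sss = 0, Gamma_sst = 0, Gamma_stt = 0, Gamma_tss = 0, Gamma_tst = 0, Gamma_ttt = 0


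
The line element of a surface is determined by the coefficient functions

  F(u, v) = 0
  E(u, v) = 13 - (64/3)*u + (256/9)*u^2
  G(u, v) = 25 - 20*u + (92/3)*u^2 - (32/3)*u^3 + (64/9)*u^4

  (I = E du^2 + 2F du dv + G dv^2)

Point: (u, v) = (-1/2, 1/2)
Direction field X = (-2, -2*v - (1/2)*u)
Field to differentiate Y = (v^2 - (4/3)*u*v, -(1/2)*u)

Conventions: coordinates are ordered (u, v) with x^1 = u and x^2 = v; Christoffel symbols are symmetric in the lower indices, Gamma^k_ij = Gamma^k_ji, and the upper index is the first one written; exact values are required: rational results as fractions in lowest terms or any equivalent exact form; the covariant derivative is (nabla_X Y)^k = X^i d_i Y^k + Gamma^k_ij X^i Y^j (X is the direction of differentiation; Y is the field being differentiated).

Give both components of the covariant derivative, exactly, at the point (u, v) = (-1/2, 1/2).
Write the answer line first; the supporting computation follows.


Answer: (nabla_X Y)^u = 2783/3324, (nabla_X Y)^v = 53/32

E = 277/9, F = 0, G = 400/9 at the point
E_u = -448/9, E_v = 0, F_u = 0, F_v = 0, G_u = -560/9, G_v = 0
EG - F^2 = 110800/81;  g^inv = (81/110800) * [[400/9, 0], [0, 277/9]]
first-kind symbols [ij,l] = (1/2)(d_i g_jl + d_j g_il - d_l g_ij): [uu,u] = E_u/2 = -224/9, [uu,v] = F_u - E_v/2 = 0, [uv,u] = E_v/2 = 0, [uv,v] = G_u/2 = -280/9, [vv,u] = F_v - G_u/2 = 280/9, [vv,v] = G_v/2 = 0
Gamma^u_ij = (G*[ij,u] - F*[ij,v])/(EG - F^2), Gamma^v_ij = (E*[ij,v] - F*[ij,u])/(EG - F^2)
Gamma_uuu = -224/277, Gamma_uuv = 0, Gamma_uvv = 280/277, Gamma_vuu = 0, Gamma_vuv = -7/10, Gamma_vvv = 0
X = (-2, -3/4), Y = (7/12, 1/4) at the point


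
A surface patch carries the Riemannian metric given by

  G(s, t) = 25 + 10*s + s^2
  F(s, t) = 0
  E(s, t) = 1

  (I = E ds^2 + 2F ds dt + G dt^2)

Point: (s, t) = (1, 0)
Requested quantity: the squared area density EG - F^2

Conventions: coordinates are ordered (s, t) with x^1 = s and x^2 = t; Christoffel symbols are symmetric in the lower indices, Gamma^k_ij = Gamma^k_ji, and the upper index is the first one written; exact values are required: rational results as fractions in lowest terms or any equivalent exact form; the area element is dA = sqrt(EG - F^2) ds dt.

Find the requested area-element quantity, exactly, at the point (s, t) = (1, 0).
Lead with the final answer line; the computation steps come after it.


Answer: EG - F^2 = 36

E = 1, F = 0, G = 36; EG - F^2 = 36


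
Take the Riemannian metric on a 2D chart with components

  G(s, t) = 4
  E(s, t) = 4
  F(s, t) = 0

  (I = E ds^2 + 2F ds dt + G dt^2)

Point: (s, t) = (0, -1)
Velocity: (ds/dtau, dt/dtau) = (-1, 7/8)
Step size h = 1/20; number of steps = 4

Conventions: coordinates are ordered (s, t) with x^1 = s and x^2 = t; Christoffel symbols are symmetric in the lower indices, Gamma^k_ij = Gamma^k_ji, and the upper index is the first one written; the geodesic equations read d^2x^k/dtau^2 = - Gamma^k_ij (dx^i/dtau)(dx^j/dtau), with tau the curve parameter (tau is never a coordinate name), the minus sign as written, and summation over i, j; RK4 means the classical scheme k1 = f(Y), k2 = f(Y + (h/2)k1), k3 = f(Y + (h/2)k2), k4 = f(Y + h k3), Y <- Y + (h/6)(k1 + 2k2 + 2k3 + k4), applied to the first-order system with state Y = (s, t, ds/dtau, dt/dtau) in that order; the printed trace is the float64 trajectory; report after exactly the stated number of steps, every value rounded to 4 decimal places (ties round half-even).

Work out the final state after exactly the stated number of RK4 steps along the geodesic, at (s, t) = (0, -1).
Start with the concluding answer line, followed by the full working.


Answer: s = -0.2000, t = -0.8250, ds/dtau = -1.0000, dt/dtau = 0.8750

f(Y) = (ds/dtau, dt/dtau, -Gamma^s_ij Y'^i Y'^j, -Gamma^t_ij Y'^i Y'^j) with the Gammas evaluated at the stage position; h = 0.050000; intermediate values shown to 6 dp
step 0: s = 0.0000, t = -1.0000, ds/dtau = -1.0000, dt/dtau = 0.8750
step 1:
  k1: at (s, t) = (0.000000, -1.000000), (ds/dtau, dt/dtau) = (-1.000000, 0.875000); Gamma_sss = 0.000000, Gamma_sst = 0.000000, Gamma_stt = 0.000000, Gamma_tss = 0.000000, Gamma_tst = 0.000000, Gamma_ttt = 0.000000; k1 = (-1.000000, 0.875000, 0.000000, 0.000000)
  k2: at (s, t) = (-0.025000, -0.978125), (ds/dtau, dt/dtau) = (-1.000000, 0.875000); Gamma_sss = 0.000000, Gamma_sst = 0.000000, Gamma_stt = 0.000000, Gamma_tss = 0.000000, Gamma_tst = 0.000000, Gamma_ttt = 0.000000; k2 = (-1.000000, 0.875000, 0.000000, 0.000000)
  k3: at (s, t) = (-0.025000, -0.978125), (ds/dtau, dt/dtau) = (-1.000000, 0.875000); Gamma_sss = 0.000000, Gamma_sst = 0.000000, Gamma_stt = 0.000000, Gamma_tss = 0.000000, Gamma_tst = 0.000000, Gamma_ttt = 0.000000; k3 = (-1.000000, 0.875000, 0.000000, 0.000000)
  k4: at (s, t) = (-0.050000, -0.956250), (ds/dtau, dt/dtau) = (-1.000000, 0.875000); Gamma_sss = 0.000000, Gamma_sst = 0.000000, Gamma_stt = 0.000000, Gamma_tss = 0.000000, Gamma_tst = 0.000000, Gamma_ttt = 0.000000; k4 = (-1.000000, 0.875000, 0.000000, 0.000000)
  Y <- Y + (h/6)(k1 + 2k2 + 2k3 + k4): s = -0.0500, t = -0.9563, ds/dtau = -1.0000, dt/dtau = 0.8750
step 2:
  k1: at (s, t) = (-0.050000, -0.956250), (ds/dtau, dt/dtau) = (-1.000000, 0.875000); Gamma_sss = 0.000000, Gamma_sst = 0.000000, Gamma_stt = 0.000000, Gamma_tss = 0.000000, Gamma_tst = 0.000000, Gamma_ttt = 0.000000; k1 = (-1.000000, 0.875000, 0.000000, 0.000000)
  k2: at (s, t) = (-0.075000, -0.934375), (ds/dtau, dt/dtau) = (-1.000000, 0.875000); Gamma_sss = 0.000000, Gamma_sst = 0.000000, Gamma_stt = 0.000000, Gamma_tss = 0.000000, Gamma_tst = 0.000000, Gamma_ttt = 0.000000; k2 = (-1.000000, 0.875000, 0.000000, 0.000000)
  k3: at (s, t) = (-0.075000, -0.934375), (ds/dtau, dt/dtau) = (-1.000000, 0.875000); Gamma_sss = 0.000000, Gamma_sst = 0.000000, Gamma_stt = 0.000000, Gamma_tss = 0.000000, Gamma_tst = 0.000000, Gamma_ttt = 0.000000; k3 = (-1.000000, 0.875000, 0.000000, 0.000000)
  k4: at (s, t) = (-0.100000, -0.912500), (ds/dtau, dt/dtau) = (-1.000000, 0.875000); Gamma_sss = 0.000000, Gamma_sst = 0.000000, Gamma_stt = 0.000000, Gamma_tss = 0.000000, Gamma_tst = 0.000000, Gamma_ttt = 0.000000; k4 = (-1.000000, 0.875000, 0.000000, 0.000000)
  Y <- Y + (h/6)(k1 + 2k2 + 2k3 + k4): s = -0.1000, t = -0.9125, ds/dtau = -1.0000, dt/dtau = 0.8750
step 3:
  k1: at (s, t) = (-0.100000, -0.912500), (ds/dtau, dt/dtau) = (-1.000000, 0.875000); Gamma_sss = 0.000000, Gamma_sst = 0.000000, Gamma_stt = 0.000000, Gamma_tss = 0.000000, Gamma_tst = 0.000000, Gamma_ttt = 0.000000; k1 = (-1.000000, 0.875000, 0.000000, 0.000000)
  k2: at (s, t) = (-0.125000, -0.890625), (ds/dtau, dt/dtau) = (-1.000000, 0.875000); Gamma_sss = 0.000000, Gamma_sst = 0.000000, Gamma_stt = 0.000000, Gamma_tss = 0.000000, Gamma_tst = 0.000000, Gamma_ttt = 0.000000; k2 = (-1.000000, 0.875000, 0.000000, 0.000000)
  k3: at (s, t) = (-0.125000, -0.890625), (ds/dtau, dt/dtau) = (-1.000000, 0.875000); Gamma_sss = 0.000000, Gamma_sst = 0.000000, Gamma_stt = 0.000000, Gamma_tss = 0.000000, Gamma_tst = 0.000000, Gamma_ttt = 0.000000; k3 = (-1.000000, 0.875000, 0.000000, 0.000000)
  k4: at (s, t) = (-0.150000, -0.868750), (ds/dtau, dt/dtau) = (-1.000000, 0.875000); Gamma_sss = 0.000000, Gamma_sst = 0.000000, Gamma_stt = 0.000000, Gamma_tss = 0.000000, Gamma_tst = 0.000000, Gamma_ttt = 0.000000; k4 = (-1.000000, 0.875000, 0.000000, 0.000000)
  Y <- Y + (h/6)(k1 + 2k2 + 2k3 + k4): s = -0.1500, t = -0.8688, ds/dtau = -1.0000, dt/dtau = 0.8750
step 4:
  k1: at (s, t) = (-0.150000, -0.868750), (ds/dtau, dt/dtau) = (-1.000000, 0.875000); Gamma_sss = 0.000000, Gamma_sst = 0.000000, Gamma_stt = 0.000000, Gamma_tss = 0.000000, Gamma_tst = 0.000000, Gamma_ttt = 0.000000; k1 = (-1.000000, 0.875000, 0.000000, 0.000000)
  k2: at (s, t) = (-0.175000, -0.846875), (ds/dtau, dt/dtau) = (-1.000000, 0.875000); Gamma_sss = 0.000000, Gamma_sst = 0.000000, Gamma_stt = 0.000000, Gamma_tss = 0.000000, Gamma_tst = 0.000000, Gamma_ttt = 0.000000; k2 = (-1.000000, 0.875000, 0.000000, 0.000000)
  k3: at (s, t) = (-0.175000, -0.846875), (ds/dtau, dt/dtau) = (-1.000000, 0.875000); Gamma_sss = 0.000000, Gamma_sst = 0.000000, Gamma_stt = 0.000000, Gamma_tss = 0.000000, Gamma_tst = 0.000000, Gamma_ttt = 0.000000; k3 = (-1.000000, 0.875000, 0.000000, 0.000000)
  k4: at (s, t) = (-0.200000, -0.825000), (ds/dtau, dt/dtau) = (-1.000000, 0.875000); Gamma_sss = 0.000000, Gamma_sst = 0.000000, Gamma_stt = 0.000000, Gamma_tss = 0.000000, Gamma_tst = 0.000000, Gamma_ttt = 0.000000; k4 = (-1.000000, 0.875000, 0.000000, 0.000000)
  Y <- Y + (h/6)(k1 + 2k2 + 2k3 + k4): s = -0.2000, t = -0.8250, ds/dtau = -1.0000, dt/dtau = 0.8750


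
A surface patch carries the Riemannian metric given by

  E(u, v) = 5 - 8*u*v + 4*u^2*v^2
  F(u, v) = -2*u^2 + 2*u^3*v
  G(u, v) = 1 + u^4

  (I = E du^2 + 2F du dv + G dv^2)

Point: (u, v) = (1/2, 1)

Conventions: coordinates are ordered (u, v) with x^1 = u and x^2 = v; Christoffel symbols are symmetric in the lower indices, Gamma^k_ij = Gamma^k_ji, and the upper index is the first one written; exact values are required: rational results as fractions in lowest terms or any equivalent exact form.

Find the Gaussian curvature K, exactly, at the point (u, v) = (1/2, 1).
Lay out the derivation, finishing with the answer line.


E = 2, F = -1/4, G = 17/16, EG - F^2 = 33/16 at the point
E_u = -4, E_v = -2, F_u = -1/2, F_v = 1/4, G_u = 1/2, G_v = 0
E_vv = 2, F_uv = 3/2, G_uu = 3
K follows from Brioschi's formula, (det M1 - det M2)/(EG - F^2)^2.
M1 = [[-E_vv/2 + F_uv - G_uu/2, E_u/2, F_u - E_v/2], [F_v - G_u/2, E, F], [G_v/2, F, G]] = [[-1, -2, 1/2], [0, 2, -1/4], [0, -1/4, 17/16]]; det M1 = -33/16
M2 = [[0, E_v/2, G_u/2], [E_v/2, E, F], [G_u/2, F, G]] = [[0, -1, 1/4], [-1, 2, -1/4], [1/4, -1/4, 17/16]]; det M2 = -17/16
det M1 - det M2 = -1; K = -1 / (33/16)^2 = -256/1089

Answer: K = -256/1089


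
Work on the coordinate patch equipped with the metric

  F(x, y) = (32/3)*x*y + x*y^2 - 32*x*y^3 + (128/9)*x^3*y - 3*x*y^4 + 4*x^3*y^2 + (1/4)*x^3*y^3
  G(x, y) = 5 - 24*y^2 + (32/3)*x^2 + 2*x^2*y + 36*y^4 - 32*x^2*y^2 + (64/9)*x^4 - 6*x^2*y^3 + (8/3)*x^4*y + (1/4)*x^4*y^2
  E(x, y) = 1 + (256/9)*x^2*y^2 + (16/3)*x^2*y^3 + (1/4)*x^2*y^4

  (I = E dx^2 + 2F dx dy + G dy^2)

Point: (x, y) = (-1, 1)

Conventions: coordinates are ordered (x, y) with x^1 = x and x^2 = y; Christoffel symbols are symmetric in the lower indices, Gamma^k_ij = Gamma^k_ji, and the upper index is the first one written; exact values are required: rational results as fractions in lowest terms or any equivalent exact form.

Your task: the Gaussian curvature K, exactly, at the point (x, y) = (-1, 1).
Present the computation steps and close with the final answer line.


E = 1261/36, F = 175/36, G = 61/36, EG - F^2 = 643/18 at the point
E_x = -1225/18, E_y = 665/9, F_x = 385/12, F_y = 2605/36, G_x = 95/9, G_y = 115/6
E_yy = 827/9, F_xy = -317/12, G_xx = 209/3
K follows from Brioschi's formula, (det M1 - det M2)/(EG - F^2)^2.
M1 = [[-E_yy/2 + F_xy - G_xx/2, E_x/2, F_x - E_y/2], [F_y - G_x/2, E, F], [G_y/2, F, G]] = [[-3859/36, -1225/36, -175/36], [805/12, 1261/36, 175/36], [115/12, 175/36, 61/36]]; det M1 = -485981/324
M2 = [[0, E_y/2, G_x/2], [E_y/2, E, F], [G_x/2, F, G]] = [[0, 665/18, 95/18], [665/18, 1261/36, 175/36], [95/18, 175/36, 61/36]]; det M2 = -225625/162
det M1 - det M2 = -3859/36; K = -3859/36 / (643/18)^2 = -34731/413449

Answer: K = -34731/413449


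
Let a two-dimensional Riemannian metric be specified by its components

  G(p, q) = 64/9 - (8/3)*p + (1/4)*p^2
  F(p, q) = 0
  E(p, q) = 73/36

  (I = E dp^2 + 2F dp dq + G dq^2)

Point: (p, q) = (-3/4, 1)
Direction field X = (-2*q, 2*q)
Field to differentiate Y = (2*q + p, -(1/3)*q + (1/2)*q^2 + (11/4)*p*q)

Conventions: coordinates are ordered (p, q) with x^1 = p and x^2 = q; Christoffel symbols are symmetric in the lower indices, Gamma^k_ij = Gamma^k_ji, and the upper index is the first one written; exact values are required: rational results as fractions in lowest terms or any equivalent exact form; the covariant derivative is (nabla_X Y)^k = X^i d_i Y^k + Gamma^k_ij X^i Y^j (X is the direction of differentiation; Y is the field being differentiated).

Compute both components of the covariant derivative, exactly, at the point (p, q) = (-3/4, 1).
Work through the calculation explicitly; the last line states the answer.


E = 73/36, F = 0, G = 5329/576 at the point
E_p = 0, E_q = 0, F_p = 0, F_q = 0, G_p = -73/24, G_q = 0
EG - F^2 = 389017/20736;  g^inv = (20736/389017) * [[5329/576, 0], [0, 73/36]]
first-kind symbols [ij,l] = (1/2)(d_i g_jl + d_j g_il - d_l g_ij): [pp,p] = E_p/2 = 0, [pp,q] = F_p - E_q/2 = 0, [pq,p] = E_q/2 = 0, [pq,q] = G_p/2 = -73/48, [qq,p] = F_q - G_p/2 = 73/48, [qq,q] = G_q/2 = 0
Gamma^p_ij = (G*[ij,p] - F*[ij,q])/(EG - F^2), Gamma^q_ij = (E*[ij,q] - F*[ij,p])/(EG - F^2)
Gamma_ppp = 0, Gamma_ppq = 0, Gamma_pqq = 3/4, Gamma_qpp = 0, Gamma_qpq = -12/73, Gamma_qqq = 0
X = (-2, 2), Y = (5/4, -91/48) at the point

Answer: (nabla_X Y)^p = -27/32, (nabla_X Y)^q = -16339/1752


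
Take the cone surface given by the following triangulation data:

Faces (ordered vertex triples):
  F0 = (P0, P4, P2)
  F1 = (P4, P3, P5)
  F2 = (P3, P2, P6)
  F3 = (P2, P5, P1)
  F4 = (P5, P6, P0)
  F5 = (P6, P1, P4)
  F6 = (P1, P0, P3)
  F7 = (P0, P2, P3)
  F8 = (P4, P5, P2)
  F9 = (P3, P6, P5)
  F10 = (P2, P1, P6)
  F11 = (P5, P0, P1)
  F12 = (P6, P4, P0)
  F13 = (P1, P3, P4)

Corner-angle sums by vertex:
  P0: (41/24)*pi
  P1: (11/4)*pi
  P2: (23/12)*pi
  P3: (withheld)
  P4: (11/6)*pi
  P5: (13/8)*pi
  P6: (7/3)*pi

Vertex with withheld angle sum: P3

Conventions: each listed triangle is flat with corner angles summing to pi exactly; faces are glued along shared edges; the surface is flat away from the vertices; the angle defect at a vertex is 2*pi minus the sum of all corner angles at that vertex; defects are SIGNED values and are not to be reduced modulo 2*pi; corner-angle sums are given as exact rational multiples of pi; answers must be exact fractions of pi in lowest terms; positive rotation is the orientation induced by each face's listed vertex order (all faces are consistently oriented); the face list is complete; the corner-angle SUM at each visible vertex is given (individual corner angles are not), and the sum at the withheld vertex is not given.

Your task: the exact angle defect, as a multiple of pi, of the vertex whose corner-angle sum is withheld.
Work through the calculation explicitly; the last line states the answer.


V = 7, E = 21, F = 14; chi = V - E + F = 0
Gauss-Bonnet: total defect = 2*pi*chi = 0; visible defects sum to -pi/6

Answer: defect(P3) = pi/6


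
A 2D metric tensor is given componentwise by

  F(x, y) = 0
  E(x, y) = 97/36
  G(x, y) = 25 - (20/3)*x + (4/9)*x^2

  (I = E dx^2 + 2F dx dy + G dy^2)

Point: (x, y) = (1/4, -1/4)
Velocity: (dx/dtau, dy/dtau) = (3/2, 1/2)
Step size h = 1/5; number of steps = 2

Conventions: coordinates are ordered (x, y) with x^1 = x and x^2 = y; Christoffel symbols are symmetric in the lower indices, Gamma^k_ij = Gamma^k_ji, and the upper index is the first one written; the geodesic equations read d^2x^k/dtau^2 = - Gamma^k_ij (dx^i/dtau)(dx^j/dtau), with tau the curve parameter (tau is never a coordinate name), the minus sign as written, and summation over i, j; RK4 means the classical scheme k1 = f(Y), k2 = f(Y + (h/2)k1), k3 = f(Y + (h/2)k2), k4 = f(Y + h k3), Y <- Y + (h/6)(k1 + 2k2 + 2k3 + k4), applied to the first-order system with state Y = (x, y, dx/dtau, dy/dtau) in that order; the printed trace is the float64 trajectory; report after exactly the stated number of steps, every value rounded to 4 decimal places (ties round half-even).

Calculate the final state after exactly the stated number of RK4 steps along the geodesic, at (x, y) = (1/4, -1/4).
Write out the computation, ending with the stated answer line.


f(Y) = (dx/dtau, dy/dtau, -Gamma^x_ij Y'^i Y'^j, -Gamma^y_ij Y'^i Y'^j) with the Gammas evaluated at the stage position; h = 0.200000; intermediate values shown to 6 dp
step 0: x = 0.2500, y = -0.2500, dx/dtau = 1.5000, dy/dtau = 0.5000
step 1:
  k1: at (x, y) = (0.250000, -0.250000), (dx/dtau, dy/dtau) = (1.500000, 0.500000); Gamma_xxx = 0.000000, Gamma_xxy = 0.000000, Gamma_xyy = 1.195876, Gamma_yxx = 0.000000, Gamma_yxy = -0.137931, Gamma_yyy = 0.000000; k1 = (1.500000, 0.500000, -0.298969, 0.206897)
  k2: at (x, y) = (0.400000, -0.200000), (dx/dtau, dy/dtau) = (1.470103, 0.520690); Gamma_xxx = 0.000000, Gamma_xxy = 0.000000, Gamma_xyy = 1.171134, Gamma_yxx = 0.000000, Gamma_yxy = -0.140845, Gamma_yyy = 0.000000; k2 = (1.470103, 0.520690, -0.317515, 0.215625)
  k3: at (x, y) = (0.397010, -0.197931), (dx/dtau, dy/dtau) = (1.468248, 0.521562); Gamma_xxx = 0.000000, Gamma_xxy = 0.000000, Gamma_xyy = 1.171627, Gamma_yxx = 0.000000, Gamma_yxy = -0.140786, Gamma_yyy = 0.000000; k3 = (1.468248, 0.521562, -0.318715, 0.215623)
  k4: at (x, y) = (0.543650, -0.145688), (dx/dtau, dy/dtau) = (1.436257, 0.543125); Gamma_xxx = 0.000000, Gamma_xxy = 0.000000, Gamma_xyy = 1.147439, Gamma_yxx = 0.000000, Gamma_yxy = -0.143754, Gamma_yyy = 0.000000; k4 = (1.436257, 0.543125, -0.338477, 0.224275)
  Y <- Y + (h/6)(k1 + 2k2 + 2k3 + k4): x = 0.5438, y = -0.1457, dx/dtau = 1.4363, dy/dtau = 0.5431
step 2:
  k1: at (x, y) = (0.543765, -0.145746), (dx/dtau, dy/dtau) = (1.436336, 0.543122); Gamma_xxx = 0.000000, Gamma_xxy = 0.000000, Gamma_xyy = 1.147420, Gamma_yxx = 0.000000, Gamma_yxy = -0.143756, Gamma_yyy = 0.000000; k1 = (1.436336, 0.543122, -0.338468, 0.224290)
  k2: at (x, y) = (0.687399, -0.091433), (dx/dtau, dy/dtau) = (1.402490, 0.565551); Gamma_xxx = 0.000000, Gamma_xxy = 0.000000, Gamma_xyy = 1.123728, Gamma_yxx = 0.000000, Gamma_yxy = -0.146787, Gamma_yyy = 0.000000; k2 = (1.402490, 0.565551, -0.359422, 0.232857)
  k3: at (x, y) = (0.684014, -0.089191), (dx/dtau, dy/dtau) = (1.400394, 0.566408); Gamma_xxx = 0.000000, Gamma_xxy = 0.000000, Gamma_xyy = 1.124286, Gamma_yxx = 0.000000, Gamma_yxy = -0.146714, Gamma_yyy = 0.000000; k3 = (1.400394, 0.566408, -0.360691, 0.232745)
  k4: at (x, y) = (0.823844, -0.032464), (dx/dtau, dy/dtau) = (1.364198, 0.589671); Gamma_xxx = 0.000000, Gamma_xxy = 0.000000, Gamma_xyy = 1.101222, Gamma_yxx = 0.000000, Gamma_yxy = -0.149787, Gamma_yyy = 0.000000; k4 = (1.364198, 0.589671, -0.382908, 0.240986)
  Y <- Y + (h/6)(k1 + 2k2 + 2k3 + k4): x = 0.8240, y = -0.0325, dx/dtau = 1.3643, dy/dtau = 0.5897

Answer: x = 0.8240, y = -0.0325, dx/dtau = 1.3643, dy/dtau = 0.5897


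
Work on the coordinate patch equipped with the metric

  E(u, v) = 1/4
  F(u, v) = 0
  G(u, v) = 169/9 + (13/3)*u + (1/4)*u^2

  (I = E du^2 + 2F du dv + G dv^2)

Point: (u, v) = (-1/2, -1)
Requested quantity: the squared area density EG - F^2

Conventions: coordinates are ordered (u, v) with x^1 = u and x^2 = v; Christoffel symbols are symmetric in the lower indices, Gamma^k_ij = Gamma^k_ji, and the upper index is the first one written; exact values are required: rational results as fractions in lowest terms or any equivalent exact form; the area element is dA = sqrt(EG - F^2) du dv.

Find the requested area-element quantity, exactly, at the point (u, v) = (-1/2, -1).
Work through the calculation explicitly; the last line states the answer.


E = 1/4, F = 0, G = 2401/144; EG - F^2 = 2401/576

Answer: EG - F^2 = 2401/576


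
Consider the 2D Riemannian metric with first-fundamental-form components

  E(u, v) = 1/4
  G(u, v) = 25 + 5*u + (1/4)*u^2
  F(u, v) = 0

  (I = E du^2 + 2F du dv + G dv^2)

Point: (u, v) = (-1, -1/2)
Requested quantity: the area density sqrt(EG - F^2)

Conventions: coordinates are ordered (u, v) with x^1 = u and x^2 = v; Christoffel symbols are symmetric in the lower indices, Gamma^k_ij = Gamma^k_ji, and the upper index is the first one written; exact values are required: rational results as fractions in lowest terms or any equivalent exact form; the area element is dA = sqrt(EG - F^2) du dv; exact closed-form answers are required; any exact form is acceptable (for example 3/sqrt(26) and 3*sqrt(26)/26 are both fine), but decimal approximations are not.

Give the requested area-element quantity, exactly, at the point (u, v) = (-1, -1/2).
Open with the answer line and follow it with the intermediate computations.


Answer: sqrt(EG - F^2) = 9/4

E = 1/4, F = 0, G = 81/4; EG - F^2 = 81/16


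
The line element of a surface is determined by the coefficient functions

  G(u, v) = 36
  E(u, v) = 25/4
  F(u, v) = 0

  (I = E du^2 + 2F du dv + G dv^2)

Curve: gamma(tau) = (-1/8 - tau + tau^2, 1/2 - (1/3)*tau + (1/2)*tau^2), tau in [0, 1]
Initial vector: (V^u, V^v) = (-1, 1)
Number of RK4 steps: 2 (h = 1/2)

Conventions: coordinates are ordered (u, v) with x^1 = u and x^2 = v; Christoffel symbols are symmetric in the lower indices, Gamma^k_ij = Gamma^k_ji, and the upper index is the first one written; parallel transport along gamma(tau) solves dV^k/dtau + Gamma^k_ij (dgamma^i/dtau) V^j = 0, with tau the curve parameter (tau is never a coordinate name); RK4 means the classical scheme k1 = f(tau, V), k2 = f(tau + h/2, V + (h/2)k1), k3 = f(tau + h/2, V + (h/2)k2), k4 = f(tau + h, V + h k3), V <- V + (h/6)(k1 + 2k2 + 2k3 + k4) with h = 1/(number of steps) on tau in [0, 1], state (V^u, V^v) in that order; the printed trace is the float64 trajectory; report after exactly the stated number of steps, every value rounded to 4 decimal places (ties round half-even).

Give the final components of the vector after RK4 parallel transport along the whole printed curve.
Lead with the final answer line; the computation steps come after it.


Answer: V^u = -1.0000, V^v = 1.0000

gamma'(tau) = (-1 + 2*tau, -1/3 + tau); f(tau, V)^k = -Gamma^k_ij(gamma(tau)) gamma'^i(tau) V^j; h = 1/2; intermediate values shown to 6 dp
curve data and Christoffel symbols at the stage parameters:
  tau = 0.000000: gamma = (-0.125000, 0.500000), gamma' = (-1.000000, -0.333333); Gamma_uuu = 0.000000, Gamma_uuv = 0.000000, Gamma_uvv = 0.000000, Gamma_vuu = 0.000000, Gamma_vuv = 0.000000, Gamma_vvv = 0.000000
  tau = 0.250000: gamma = (-0.312500, 0.447917), gamma' = (-0.500000, -0.083333); Gamma_uuu = 0.000000, Gamma_uuv = 0.000000, Gamma_uvv = 0.000000, Gamma_vuu = 0.000000, Gamma_vuv = 0.000000, Gamma_vvv = 0.000000
  tau = 0.500000: gamma = (-0.375000, 0.458333), gamma' = (0.000000, 0.166667); Gamma_uuu = 0.000000, Gamma_uuv = 0.000000, Gamma_uvv = 0.000000, Gamma_vuu = 0.000000, Gamma_vuv = 0.000000, Gamma_vvv = 0.000000
  tau = 0.750000: gamma = (-0.312500, 0.531250), gamma' = (0.500000, 0.416667); Gamma_uuu = 0.000000, Gamma_uuv = 0.000000, Gamma_uvv = 0.000000, Gamma_vuu = 0.000000, Gamma_vuv = 0.000000, Gamma_vvv = 0.000000
  tau = 1.000000: gamma = (-0.125000, 0.666667), gamma' = (1.000000, 0.666667); Gamma_uuu = 0.000000, Gamma_uuv = 0.000000, Gamma_uvv = 0.000000, Gamma_vuu = 0.000000, Gamma_vuv = 0.000000, Gamma_vvv = 0.000000
step 0: V^u = -1.0000, V^v = 1.0000
step 1: k1 = (0.000000, 0.000000), k2 = (0.000000, 0.000000), k3 = (0.000000, 0.000000), k4 = (0.000000, 0.000000); V <- V + (h/6)(k1 + 2k2 + 2k3 + k4): V^u = -1.0000, V^v = 1.0000
step 2: k1 = (0.000000, 0.000000), k2 = (0.000000, 0.000000), k3 = (0.000000, 0.000000), k4 = (0.000000, 0.000000); V <- V + (h/6)(k1 + 2k2 + 2k3 + k4): V^u = -1.0000, V^v = 1.0000


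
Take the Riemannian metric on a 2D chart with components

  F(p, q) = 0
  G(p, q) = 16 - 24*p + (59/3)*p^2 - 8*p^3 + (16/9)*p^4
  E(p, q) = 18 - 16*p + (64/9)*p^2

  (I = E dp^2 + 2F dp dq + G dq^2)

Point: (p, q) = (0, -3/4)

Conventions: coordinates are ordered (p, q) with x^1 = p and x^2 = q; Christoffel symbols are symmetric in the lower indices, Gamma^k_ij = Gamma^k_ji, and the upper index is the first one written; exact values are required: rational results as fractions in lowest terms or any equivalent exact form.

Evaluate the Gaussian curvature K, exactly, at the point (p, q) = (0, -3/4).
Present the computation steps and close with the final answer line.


E = 18, F = 0, G = 16, EG - F^2 = 288 at the point
E_p = -16, E_q = 0, F_p = 0, F_q = 0, G_p = -24, G_q = 0
E_qq = 0, F_pq = 0, G_pp = 118/3
The intrinsic route: Brioschi's K = (det M1 - det M2)/(EG - F^2)^2.
M1 = [[-E_qq/2 + F_pq - G_pp/2, E_p/2, F_p - E_q/2], [F_q - G_p/2, E, F], [G_q/2, F, G]] = [[-59/3, -8, 0], [12, 18, 0], [0, 0, 16]]; det M1 = -4128
M2 = [[0, E_q/2, G_p/2], [E_q/2, E, F], [G_p/2, F, G]] = [[0, 0, -12], [0, 18, 0], [-12, 0, 16]]; det M2 = -2592
det M1 - det M2 = -1536; K = -1536 / (288)^2 = -1/54

Answer: K = -1/54


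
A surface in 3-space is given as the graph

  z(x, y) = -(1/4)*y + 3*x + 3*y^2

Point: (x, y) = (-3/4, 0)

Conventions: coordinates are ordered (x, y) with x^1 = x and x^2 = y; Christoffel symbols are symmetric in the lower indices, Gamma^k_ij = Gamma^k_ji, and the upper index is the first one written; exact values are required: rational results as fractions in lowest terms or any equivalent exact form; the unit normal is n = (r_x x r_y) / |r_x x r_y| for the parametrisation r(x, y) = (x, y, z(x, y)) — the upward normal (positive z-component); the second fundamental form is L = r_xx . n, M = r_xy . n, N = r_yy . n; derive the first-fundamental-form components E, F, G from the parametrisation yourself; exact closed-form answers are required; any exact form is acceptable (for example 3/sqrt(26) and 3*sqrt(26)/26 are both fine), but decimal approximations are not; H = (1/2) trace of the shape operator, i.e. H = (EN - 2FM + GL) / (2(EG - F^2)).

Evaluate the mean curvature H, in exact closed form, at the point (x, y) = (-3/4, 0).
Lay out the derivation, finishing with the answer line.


z_x = 3, z_y = -1/4, z_xx = 0, z_xy = 0, z_yy = 6
E = 10, F = -3/4, G = 17/16; answer radicand W^2 = 161/16
unnormalised second-form numerators: l = 0, m = 0, n = 6; L = l/sqrt(161/16), and similarly M = m/sqrt(W^2), N = n/sqrt(W^2)
H = (E*n - 2*F*m + G*l) / (2*(EG - F^2)*sqrt(W^2)); E*n - 2*F*m + G*l = 60, EG - F^2 = 161/16, so H = (480/161)/sqrt(161/16)

Answer: H = 1920*sqrt(161)/25921


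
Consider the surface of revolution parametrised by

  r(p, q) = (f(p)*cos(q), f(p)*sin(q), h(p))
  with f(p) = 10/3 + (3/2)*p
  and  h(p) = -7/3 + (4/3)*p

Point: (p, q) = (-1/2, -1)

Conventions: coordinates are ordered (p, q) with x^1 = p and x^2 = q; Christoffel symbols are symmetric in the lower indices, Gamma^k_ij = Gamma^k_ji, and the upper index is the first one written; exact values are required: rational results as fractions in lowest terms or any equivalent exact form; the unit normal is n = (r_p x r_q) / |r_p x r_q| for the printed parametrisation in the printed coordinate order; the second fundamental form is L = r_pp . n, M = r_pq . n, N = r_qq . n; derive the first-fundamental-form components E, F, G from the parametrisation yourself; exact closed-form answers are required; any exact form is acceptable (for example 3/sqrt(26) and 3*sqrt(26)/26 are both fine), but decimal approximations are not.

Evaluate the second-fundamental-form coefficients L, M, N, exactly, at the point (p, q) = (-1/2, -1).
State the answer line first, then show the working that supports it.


Answer: L = 0, M = 0, N = 62*sqrt(145)/435

f = 31/12, f' = 3/2, f'' = 0, h' = 4/3, h'' = 0
E = 145/36, F = 0, G = 961/144; answer radicand W^2 = 145/36
unnormalised second-form numerators: l = 0, m = 0, n = 31/9; L = l/sqrt(145/36), and similarly M = m/sqrt(W^2), N = n/sqrt(W^2)


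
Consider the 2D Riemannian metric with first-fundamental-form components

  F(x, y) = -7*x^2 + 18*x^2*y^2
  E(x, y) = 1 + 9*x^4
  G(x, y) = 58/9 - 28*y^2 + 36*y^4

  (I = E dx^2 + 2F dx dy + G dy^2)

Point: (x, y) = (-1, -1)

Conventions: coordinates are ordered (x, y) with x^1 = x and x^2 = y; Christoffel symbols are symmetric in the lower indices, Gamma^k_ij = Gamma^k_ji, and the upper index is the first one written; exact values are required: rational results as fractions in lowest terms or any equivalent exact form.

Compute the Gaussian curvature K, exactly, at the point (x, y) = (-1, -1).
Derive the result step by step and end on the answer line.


E = 10, F = 11, G = 130/9, EG - F^2 = 211/9 at the point
E_x = -36, E_y = 0, F_x = -22, F_y = -36, G_x = 0, G_y = -88
E_yy = 0, F_xy = 72, G_xx = 0
Compute both Brioschi determinants and normalise by (EG - F^2)^2.
M1 = [[-E_yy/2 + F_xy - G_xx/2, E_x/2, F_x - E_y/2], [F_y - G_x/2, E, F], [G_y/2, F, G]] = [[72, -18, -22], [-36, 10, 11], [-44, 11, 130/9]]; det M1 = 72
M2 = [[0, E_y/2, G_x/2], [E_y/2, E, F], [G_x/2, F, G]] = [[0, 0, 0], [0, 10, 11], [0, 11, 130/9]]; det M2 = 0
det M1 - det M2 = 72; K = 72 / (211/9)^2 = 5832/44521

Answer: K = 5832/44521


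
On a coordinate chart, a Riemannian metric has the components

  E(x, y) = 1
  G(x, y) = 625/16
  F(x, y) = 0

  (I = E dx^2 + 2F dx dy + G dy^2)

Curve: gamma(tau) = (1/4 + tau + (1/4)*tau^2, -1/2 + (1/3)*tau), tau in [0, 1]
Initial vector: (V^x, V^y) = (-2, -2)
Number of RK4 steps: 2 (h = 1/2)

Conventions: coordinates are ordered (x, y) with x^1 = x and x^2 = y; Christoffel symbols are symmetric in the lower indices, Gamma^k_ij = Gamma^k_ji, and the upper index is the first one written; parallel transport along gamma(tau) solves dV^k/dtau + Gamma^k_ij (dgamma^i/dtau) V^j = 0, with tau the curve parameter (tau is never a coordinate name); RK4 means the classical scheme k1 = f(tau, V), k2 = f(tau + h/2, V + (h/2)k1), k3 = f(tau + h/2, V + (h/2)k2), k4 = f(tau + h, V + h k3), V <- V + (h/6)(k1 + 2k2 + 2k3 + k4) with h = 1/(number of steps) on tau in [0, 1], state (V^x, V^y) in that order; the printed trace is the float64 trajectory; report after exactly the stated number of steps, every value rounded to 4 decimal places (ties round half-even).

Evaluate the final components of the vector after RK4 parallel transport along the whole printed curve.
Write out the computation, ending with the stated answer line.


gamma'(tau) = (1 + (1/2)*tau, 1/3); f(tau, V)^k = -Gamma^k_ij(gamma(tau)) gamma'^i(tau) V^j; h = 1/2; intermediate values shown to 6 dp
curve data and Christoffel symbols at the stage parameters:
  tau = 0.000000: gamma = (0.250000, -0.500000), gamma' = (1.000000, 0.333333); Gamma_xxx = 0.000000, Gamma_xxy = 0.000000, Gamma_xyy = 0.000000, Gamma_yxx = 0.000000, Gamma_yxy = 0.000000, Gamma_yyy = 0.000000
  tau = 0.250000: gamma = (0.515625, -0.416667), gamma' = (1.125000, 0.333333); Gamma_xxx = 0.000000, Gamma_xxy = 0.000000, Gamma_xyy = 0.000000, Gamma_yxx = 0.000000, Gamma_yxy = 0.000000, Gamma_yyy = 0.000000
  tau = 0.500000: gamma = (0.812500, -0.333333), gamma' = (1.250000, 0.333333); Gamma_xxx = 0.000000, Gamma_xxy = 0.000000, Gamma_xyy = 0.000000, Gamma_yxx = 0.000000, Gamma_yxy = 0.000000, Gamma_yyy = 0.000000
  tau = 0.750000: gamma = (1.140625, -0.250000), gamma' = (1.375000, 0.333333); Gamma_xxx = 0.000000, Gamma_xxy = 0.000000, Gamma_xyy = 0.000000, Gamma_yxx = 0.000000, Gamma_yxy = 0.000000, Gamma_yyy = 0.000000
  tau = 1.000000: gamma = (1.500000, -0.166667), gamma' = (1.500000, 0.333333); Gamma_xxx = 0.000000, Gamma_xxy = 0.000000, Gamma_xyy = 0.000000, Gamma_yxx = 0.000000, Gamma_yxy = 0.000000, Gamma_yyy = 0.000000
step 0: V^x = -2.0000, V^y = -2.0000
step 1: k1 = (0.000000, 0.000000), k2 = (0.000000, 0.000000), k3 = (0.000000, 0.000000), k4 = (0.000000, 0.000000); V <- V + (h/6)(k1 + 2k2 + 2k3 + k4): V^x = -2.0000, V^y = -2.0000
step 2: k1 = (0.000000, 0.000000), k2 = (0.000000, 0.000000), k3 = (0.000000, 0.000000), k4 = (0.000000, 0.000000); V <- V + (h/6)(k1 + 2k2 + 2k3 + k4): V^x = -2.0000, V^y = -2.0000

Answer: V^x = -2.0000, V^y = -2.0000
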